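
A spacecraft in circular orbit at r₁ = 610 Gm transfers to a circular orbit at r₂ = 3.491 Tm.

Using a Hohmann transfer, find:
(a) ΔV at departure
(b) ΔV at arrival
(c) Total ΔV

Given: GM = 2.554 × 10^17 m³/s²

Convert to SI: r₁ = 610 Gm = 6.1e+11 m; r₂ = 3.491 Tm = 3.491e+12 m.
Transfer semi-major axis: a_t = (r₁ + r₂)/2 = (6.1e+11 + 3.491e+12)/2 = 2.0505e+12 m.
Circular speeds: v₁ = √(GM/r₁) = 647.061 m/s, v₂ = √(GM/r₂) = 270.48 m/s.
Transfer speeds (vis-viva v² = GM(2/r − 1/a_t)): v₁ᵗ = 844.288 m/s, v₂ᵗ = 147.527 m/s.
(a) ΔV₁ = |v₁ᵗ − v₁| ≈ 197.2 m/s = 197.2 m/s.
(b) ΔV₂ = |v₂ − v₂ᵗ| ≈ 123 m/s = 123 m/s.
(c) ΔV_total = ΔV₁ + ΔV₂ ≈ 320.2 m/s = 320.2 m/s.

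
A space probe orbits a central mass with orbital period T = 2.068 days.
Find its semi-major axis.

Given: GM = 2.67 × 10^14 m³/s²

Convert to SI: T = 2.068 days = 178675 s.
Invert Kepler's third law: a = (GM · T² / (4π²))^(1/3).
Substituting T = 178675 s and GM = 2.67e+14 m³/s²:
a = (2.67e+14 · (178675)² / (4π²))^(1/3) m
a ≈ 5.999e+07 m = 59.99 Mm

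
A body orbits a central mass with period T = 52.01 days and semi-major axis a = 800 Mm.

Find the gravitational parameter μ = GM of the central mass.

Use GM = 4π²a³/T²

Convert to SI: T = 52.01 days = 4.49366e+06 s; a = 800 Mm = 8e+08 m.
GM = 4π² · a³ / T².
GM = 4π² · (8e+08)³ / (4.49366e+06)² m³/s² ≈ 1.001e+15 m³/s² = 1.001 × 10^15 m³/s².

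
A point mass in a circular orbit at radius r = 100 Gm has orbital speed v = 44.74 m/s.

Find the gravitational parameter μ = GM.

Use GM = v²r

Convert to SI: r = 100 Gm = 1e+11 m.
For a circular orbit v² = GM/r, so GM = v² · r.
GM = (44.74)² · 1e+11 m³/s² ≈ 2.002e+14 m³/s² = 2.002 × 10^14 m³/s².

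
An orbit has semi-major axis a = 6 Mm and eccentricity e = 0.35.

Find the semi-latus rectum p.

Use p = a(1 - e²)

Convert to SI: a = 6 Mm = 6e+06 m.
p = a (1 − e²).
p = 6e+06 · (1 − (0.35)²) = 6e+06 · 0.8775 ≈ 5.265e+06 m = 5.265 Mm.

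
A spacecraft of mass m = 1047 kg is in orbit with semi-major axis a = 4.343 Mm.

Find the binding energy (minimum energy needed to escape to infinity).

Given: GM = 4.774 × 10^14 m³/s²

Convert to SI: a = 4.343 Mm = 4.343e+06 m.
Total orbital energy is E = −GMm/(2a); binding energy is E_bind = −E = GMm/(2a).
E_bind = 4.774e+14 · 1047 / (2 · 4.343e+06) J ≈ 5.755e+10 J = 57.55 GJ.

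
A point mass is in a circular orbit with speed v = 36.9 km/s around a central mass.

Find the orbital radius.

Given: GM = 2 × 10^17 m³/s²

Convert to SI: v = 36.9 km/s = 36900 m/s.
For a circular orbit, v² = GM / r, so r = GM / v².
r = 2e+17 / (36900)² m ≈ 1.469e+08 m = 146.9 Mm.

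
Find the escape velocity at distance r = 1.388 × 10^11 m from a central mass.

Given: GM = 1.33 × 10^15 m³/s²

Escape velocity comes from setting total energy to zero: ½v² − GM/r = 0 ⇒ v_esc = √(2GM / r).
v_esc = √(2 · 1.33e+15 / 1.388e+11) m/s ≈ 138.4 m/s = 138.4 m/s.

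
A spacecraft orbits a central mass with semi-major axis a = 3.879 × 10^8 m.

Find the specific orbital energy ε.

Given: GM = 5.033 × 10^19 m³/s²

ε = −GM / (2a).
ε = −5.033e+19 / (2 · 3.879e+08) J/kg ≈ -6.487e+10 J/kg = -64.87 GJ/kg.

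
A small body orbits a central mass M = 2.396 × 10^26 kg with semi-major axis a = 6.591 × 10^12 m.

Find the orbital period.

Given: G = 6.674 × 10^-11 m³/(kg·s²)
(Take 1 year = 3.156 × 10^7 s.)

GM = G · M = 6.674e-11 · 2.396e+26 = 1.59909e+16 m³/s².
Kepler's third law: T = 2π √(a³ / GM).
Substituting a = 6.591e+12 m and GM = 1.59909e+16 m³/s²:
T = 2π √((6.591e+12)³ / 1.59909e+16) s
T ≈ 8.408e+11 s = 2.664e+04 years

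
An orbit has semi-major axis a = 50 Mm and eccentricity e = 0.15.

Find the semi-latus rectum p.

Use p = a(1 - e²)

Convert to SI: a = 50 Mm = 5e+07 m.
p = a (1 − e²).
p = 5e+07 · (1 − (0.15)²) = 5e+07 · 0.9775 ≈ 4.888e+07 m = 48.88 Mm.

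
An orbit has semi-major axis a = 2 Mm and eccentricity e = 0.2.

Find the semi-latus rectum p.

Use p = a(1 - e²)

Convert to SI: a = 2 Mm = 2e+06 m.
p = a (1 − e²).
p = 2e+06 · (1 − (0.2)²) = 2e+06 · 0.96 ≈ 1.92e+06 m = 1.92 Mm.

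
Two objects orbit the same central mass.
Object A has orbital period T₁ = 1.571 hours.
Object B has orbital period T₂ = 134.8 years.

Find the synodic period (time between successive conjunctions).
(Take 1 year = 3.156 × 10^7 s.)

Convert to SI: T₁ = 1.571 hours = 5655.6 s; T₂ = 134.8 years = 4.25429e+09 s.
T_syn = |T₁ · T₂ / (T₁ − T₂)|.
T_syn = |5655.6 · 4.25429e+09 / (5655.6 − 4.25429e+09)| s ≈ 5656 s = 1.571 hours.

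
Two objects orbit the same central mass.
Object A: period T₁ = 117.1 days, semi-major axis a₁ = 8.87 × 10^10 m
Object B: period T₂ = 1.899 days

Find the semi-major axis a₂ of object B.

Convert to SI: T₁ = 117.1 days = 1.01174e+07 s; T₂ = 1.899 days = 164074 s.
Kepler's third law: (T₁/T₂)² = (a₁/a₂)³ ⇒ a₂ = a₁ · (T₂/T₁)^(2/3).
T₂/T₁ = 164074 / 1.01174e+07 = 0.0162169.
a₂ = 8.87e+10 · (0.0162169)^(2/3) m ≈ 5.683e+09 m = 5.683 × 10^9 m.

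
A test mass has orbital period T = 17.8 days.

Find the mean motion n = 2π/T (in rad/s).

Convert to SI: T = 17.8 days = 1.53792e+06 s.
n = 2π / T.
n = 2π / 1.53792e+06 s ≈ 4.086e-06 rad/s.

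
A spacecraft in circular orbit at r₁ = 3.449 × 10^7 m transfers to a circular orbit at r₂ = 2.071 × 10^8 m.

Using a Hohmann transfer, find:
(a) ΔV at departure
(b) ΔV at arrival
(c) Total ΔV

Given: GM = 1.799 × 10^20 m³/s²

Transfer semi-major axis: a_t = (r₁ + r₂)/2 = (3.449e+07 + 2.071e+08)/2 = 1.20795e+08 m.
Circular speeds: v₁ = √(GM/r₁) = 2.28386e+06 m/s, v₂ = √(GM/r₂) = 932021 m/s.
Transfer speeds (vis-viva v² = GM(2/r − 1/a_t)): v₁ᵗ = 2.99044e+06 m/s, v₂ᵗ = 498021 m/s.
(a) ΔV₁ = |v₁ᵗ − v₁| ≈ 7.066e+05 m/s = 706.6 km/s.
(b) ΔV₂ = |v₂ − v₂ᵗ| ≈ 4.34e+05 m/s = 434 km/s.
(c) ΔV_total = ΔV₁ + ΔV₂ ≈ 1.141e+06 m/s = 1141 km/s.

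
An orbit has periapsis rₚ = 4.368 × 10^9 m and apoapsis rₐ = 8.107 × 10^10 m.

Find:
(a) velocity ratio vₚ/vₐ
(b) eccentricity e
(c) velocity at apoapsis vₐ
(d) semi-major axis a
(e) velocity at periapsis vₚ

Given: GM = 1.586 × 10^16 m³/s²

(a) Conservation of angular momentum (rₚvₚ = rₐvₐ) gives vₚ/vₐ = rₐ/rₚ = 8.107e+10/4.368e+09 ≈ 18.56
(b) e = (rₐ − rₚ)/(rₐ + rₚ) = (8.107e+10 − 4.368e+09)/(8.107e+10 + 4.368e+09) ≈ 0.8978
(c) With a = (rₚ + rₐ)/2 = 4.2719e+10 m, vₐ = √(GM (2/rₐ − 1/a)) = √(1.586e+16 · (2/8.107e+10 − 1/4.2719e+10)) m/s ≈ 141.4 m/s
(d) a = (rₚ + rₐ)/2 = (4.368e+09 + 8.107e+10)/2 ≈ 4.272e+10 m
(e) With a = (rₚ + rₐ)/2 = 4.2719e+10 m, vₚ = √(GM (2/rₚ − 1/a)) = √(1.586e+16 · (2/4.368e+09 − 1/4.2719e+10)) m/s ≈ 2625 m/s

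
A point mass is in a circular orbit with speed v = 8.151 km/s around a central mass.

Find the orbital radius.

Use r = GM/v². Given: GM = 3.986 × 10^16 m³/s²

Convert to SI: v = 8.151 km/s = 8151 m/s.
For a circular orbit, v² = GM / r, so r = GM / v².
r = 3.986e+16 / (8151)² m ≈ 6e+08 m = 600 Mm.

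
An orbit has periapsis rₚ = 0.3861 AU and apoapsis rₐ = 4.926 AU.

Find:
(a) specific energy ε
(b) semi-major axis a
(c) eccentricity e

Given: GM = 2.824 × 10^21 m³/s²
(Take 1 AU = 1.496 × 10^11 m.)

Convert to SI: rₚ = 0.3861 AU = 5.77606e+10 m; rₐ = 4.926 AU = 7.3693e+11 m.
(a) With a = (rₚ + rₐ)/2 = 3.97345e+11 m, ε = −GM/(2a) = −2.824e+21/(2 · 3.97345e+11) J/kg ≈ -3.554e+09 J/kg
(b) a = (rₚ + rₐ)/2 = (5.77606e+10 + 7.3693e+11)/2 ≈ 3.973e+11 m
(c) e = (rₐ − rₚ)/(rₐ + rₚ) = (7.3693e+11 − 5.77606e+10)/(7.3693e+11 + 5.77606e+10) ≈ 0.8546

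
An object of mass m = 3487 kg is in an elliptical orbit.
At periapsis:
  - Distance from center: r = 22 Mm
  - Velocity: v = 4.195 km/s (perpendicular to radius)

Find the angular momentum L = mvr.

Convert to SI: r = 22 Mm = 2.2e+07 m; v = 4.195 km/s = 4195 m/s.
Since v is perpendicular to r, L = m · v · r.
L = 3487 · 4195 · 2.2e+07 kg·m²/s ≈ 3.218e+14 kg·m²/s.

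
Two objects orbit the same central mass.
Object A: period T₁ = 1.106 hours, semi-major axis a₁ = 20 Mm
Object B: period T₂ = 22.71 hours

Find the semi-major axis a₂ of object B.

Convert to SI: T₁ = 1.106 hours = 3981.6 s; a₁ = 20 Mm = 2e+07 m; T₂ = 22.71 hours = 81756 s.
Kepler's third law: (T₁/T₂)² = (a₁/a₂)³ ⇒ a₂ = a₁ · (T₂/T₁)^(2/3).
T₂/T₁ = 81756 / 3981.6 = 20.5335.
a₂ = 2e+07 · (20.5335)^(2/3) m ≈ 1.5e+08 m = 150 Mm.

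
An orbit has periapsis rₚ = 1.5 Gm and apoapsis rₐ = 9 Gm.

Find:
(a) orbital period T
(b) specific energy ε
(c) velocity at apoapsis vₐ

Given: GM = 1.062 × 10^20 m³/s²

Convert to SI: rₚ = 1.5 Gm = 1.5e+09 m; rₐ = 9 Gm = 9e+09 m.
(a) With a = (rₚ + rₐ)/2 = 5.25e+09 m, T = 2π √(a³/GM) = 2π √((5.25e+09)³/1.062e+20) s ≈ 2.319e+05 s
(b) With a = (rₚ + rₐ)/2 = 5.25e+09 m, ε = −GM/(2a) = −1.062e+20/(2 · 5.25e+09) J/kg ≈ -1.011e+10 J/kg
(c) With a = (rₚ + rₐ)/2 = 5.25e+09 m, vₐ = √(GM (2/rₐ − 1/a)) = √(1.062e+20 · (2/9e+09 − 1/5.25e+09)) m/s ≈ 5.806e+04 m/s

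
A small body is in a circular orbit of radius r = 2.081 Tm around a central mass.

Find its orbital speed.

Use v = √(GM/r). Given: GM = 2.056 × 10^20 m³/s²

Convert to SI: r = 2.081 Tm = 2.081e+12 m.
For a circular orbit, gravity supplies the centripetal force, so v = √(GM / r).
v = √(2.056e+20 / 2.081e+12) m/s ≈ 9940 m/s = 9.94 km/s.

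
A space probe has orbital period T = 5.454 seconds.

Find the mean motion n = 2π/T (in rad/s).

n = 2π / T.
n = 2π / 5.454 s ≈ 1.152 rad/s.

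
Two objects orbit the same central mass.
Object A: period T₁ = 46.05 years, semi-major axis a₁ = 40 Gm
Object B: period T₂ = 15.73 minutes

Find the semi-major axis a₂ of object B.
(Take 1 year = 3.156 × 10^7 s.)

Convert to SI: T₁ = 46.05 years = 1.45334e+09 s; a₁ = 40 Gm = 4e+10 m; T₂ = 15.73 minutes = 943.8 s.
Kepler's third law: (T₁/T₂)² = (a₁/a₂)³ ⇒ a₂ = a₁ · (T₂/T₁)^(2/3).
T₂/T₁ = 943.8 / 1.45334e+09 = 6.49402e-07.
a₂ = 4e+10 · (6.49402e-07)^(2/3) m ≈ 3e+06 m = 3 Mm.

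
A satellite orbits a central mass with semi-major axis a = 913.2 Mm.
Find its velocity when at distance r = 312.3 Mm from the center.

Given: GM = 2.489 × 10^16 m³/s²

Convert to SI: a = 913.2 Mm = 9.132e+08 m; r = 312.3 Mm = 3.123e+08 m.
Vis-viva: v = √(GM · (2/r − 1/a)).
2/r − 1/a = 2/3.123e+08 − 1/9.132e+08 = 5.30905e-09 m⁻¹.
v = √(2.489e+16 · 5.30905e-09) m/s ≈ 1.15e+04 m/s = 11.5 km/s.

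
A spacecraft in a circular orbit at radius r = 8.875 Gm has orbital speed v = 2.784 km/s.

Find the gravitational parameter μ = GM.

Convert to SI: r = 8.875 Gm = 8.875e+09 m; v = 2.784 km/s = 2784 m/s.
For a circular orbit v² = GM/r, so GM = v² · r.
GM = (2784)² · 8.875e+09 m³/s² ≈ 6.879e+16 m³/s² = 6.879 × 10^16 m³/s².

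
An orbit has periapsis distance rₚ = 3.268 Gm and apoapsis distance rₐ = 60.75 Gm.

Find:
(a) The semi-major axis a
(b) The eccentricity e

Convert to SI: rₚ = 3.268 Gm = 3.268e+09 m; rₐ = 60.75 Gm = 6.075e+10 m.
(a) a = (rₚ + rₐ) / 2 = (3.268e+09 + 6.075e+10) / 2 ≈ 3.201e+10 m = 32.01 Gm.
(b) e = (rₐ − rₚ) / (rₐ + rₚ) = (6.075e+10 − 3.268e+09) / (6.075e+10 + 3.268e+09) ≈ 0.8979.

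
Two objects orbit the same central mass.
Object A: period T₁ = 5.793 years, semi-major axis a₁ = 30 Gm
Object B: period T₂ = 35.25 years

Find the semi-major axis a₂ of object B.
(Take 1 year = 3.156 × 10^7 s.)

Convert to SI: T₁ = 5.793 years = 1.82827e+08 s; a₁ = 30 Gm = 3e+10 m; T₂ = 35.25 years = 1.11249e+09 s.
Kepler's third law: (T₁/T₂)² = (a₁/a₂)³ ⇒ a₂ = a₁ · (T₂/T₁)^(2/3).
T₂/T₁ = 1.11249e+09 / 1.82827e+08 = 6.08493.
a₂ = 3e+10 · (6.08493)^(2/3) m ≈ 9.999e+10 m = 99.99 Gm.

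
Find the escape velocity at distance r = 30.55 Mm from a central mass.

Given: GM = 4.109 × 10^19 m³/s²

Convert to SI: r = 30.55 Mm = 3.055e+07 m.
Escape velocity comes from setting total energy to zero: ½v² − GM/r = 0 ⇒ v_esc = √(2GM / r).
v_esc = √(2 · 4.109e+19 / 3.055e+07) m/s ≈ 1.64e+06 m/s = 1640 km/s.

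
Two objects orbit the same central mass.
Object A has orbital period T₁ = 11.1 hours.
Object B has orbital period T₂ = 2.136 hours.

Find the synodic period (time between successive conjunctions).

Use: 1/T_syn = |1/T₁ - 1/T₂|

Convert to SI: T₁ = 11.1 hours = 39960 s; T₂ = 2.136 hours = 7689.6 s.
T_syn = |T₁ · T₂ / (T₁ − T₂)|.
T_syn = |39960 · 7689.6 / (39960 − 7689.6)| s ≈ 9522 s = 2.645 hours.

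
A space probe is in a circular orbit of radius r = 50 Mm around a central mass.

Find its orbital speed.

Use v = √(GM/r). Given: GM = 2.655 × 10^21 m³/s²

Convert to SI: r = 50 Mm = 5e+07 m.
For a circular orbit, gravity supplies the centripetal force, so v = √(GM / r).
v = √(2.655e+21 / 5e+07) m/s ≈ 7.287e+06 m/s = 7287 km/s.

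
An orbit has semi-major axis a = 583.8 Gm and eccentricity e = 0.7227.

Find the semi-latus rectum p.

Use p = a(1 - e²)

Convert to SI: a = 583.8 Gm = 5.838e+11 m.
p = a (1 − e²).
p = 5.838e+11 · (1 − (0.7227)²) = 5.838e+11 · 0.477705 ≈ 2.789e+11 m = 278.9 Gm.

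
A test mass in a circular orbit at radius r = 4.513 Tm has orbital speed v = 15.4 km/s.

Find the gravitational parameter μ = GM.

Convert to SI: r = 4.513 Tm = 4.513e+12 m; v = 15.4 km/s = 15400 m/s.
For a circular orbit v² = GM/r, so GM = v² · r.
GM = (15400)² · 4.513e+12 m³/s² ≈ 1.07e+21 m³/s² = 1.07 × 10^21 m³/s².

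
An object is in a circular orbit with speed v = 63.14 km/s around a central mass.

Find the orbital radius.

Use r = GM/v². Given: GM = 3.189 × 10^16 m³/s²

Convert to SI: v = 63.14 km/s = 63140 m/s.
For a circular orbit, v² = GM / r, so r = GM / v².
r = 3.189e+16 / (63140)² m ≈ 7.999e+06 m = 7.999 Mm.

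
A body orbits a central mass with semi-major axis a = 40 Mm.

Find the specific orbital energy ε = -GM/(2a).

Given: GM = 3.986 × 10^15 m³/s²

Convert to SI: a = 40 Mm = 4e+07 m.
ε = −GM / (2a).
ε = −3.986e+15 / (2 · 4e+07) J/kg ≈ -4.982e+07 J/kg = -49.83 MJ/kg.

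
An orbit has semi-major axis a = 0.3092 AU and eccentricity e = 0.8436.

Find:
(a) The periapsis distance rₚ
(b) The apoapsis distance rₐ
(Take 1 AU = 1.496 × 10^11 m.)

Convert to SI: a = 0.3092 AU = 4.62563e+10 m.
(a) rₚ = a(1 − e) = 4.62563e+10 · (1 − 0.8436) = 4.62563e+10 · 0.1564 ≈ 7.234e+09 m = 0.04836 AU.
(b) rₐ = a(1 + e) = 4.62563e+10 · (1 + 0.8436) = 4.62563e+10 · 1.8436 ≈ 8.528e+10 m = 0.57 AU.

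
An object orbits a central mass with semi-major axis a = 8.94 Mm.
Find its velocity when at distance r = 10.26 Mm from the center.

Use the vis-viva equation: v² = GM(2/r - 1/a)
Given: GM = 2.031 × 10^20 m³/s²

Convert to SI: a = 8.94 Mm = 8.94e+06 m; r = 10.26 Mm = 1.026e+07 m.
Vis-viva: v = √(GM · (2/r − 1/a)).
2/r − 1/a = 2/1.026e+07 − 1/8.94e+06 = 8.3075e-08 m⁻¹.
v = √(2.031e+20 · 8.3075e-08) m/s ≈ 4.108e+06 m/s = 4108 km/s.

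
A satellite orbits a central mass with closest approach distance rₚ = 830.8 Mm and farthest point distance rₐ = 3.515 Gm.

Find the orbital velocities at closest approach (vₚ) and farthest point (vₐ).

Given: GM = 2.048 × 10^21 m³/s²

Convert to SI: rₚ = 830.8 Mm = 8.308e+08 m; rₐ = 3.515 Gm = 3.515e+09 m.
Use the vis-viva equation v² = GM(2/r − 1/a) with a = (rₚ + rₐ)/2 = (8.308e+08 + 3.515e+09)/2 = 2.1729e+09 m.
vₚ = √(GM · (2/rₚ − 1/a)) = √(2.048e+21 · (2/8.308e+08 − 1/2.1729e+09)) m/s ≈ 1.997e+06 m/s = 1997 km/s.
vₐ = √(GM · (2/rₐ − 1/a)) = √(2.048e+21 · (2/3.515e+09 − 1/2.1729e+09)) m/s ≈ 4.72e+05 m/s = 472 km/s.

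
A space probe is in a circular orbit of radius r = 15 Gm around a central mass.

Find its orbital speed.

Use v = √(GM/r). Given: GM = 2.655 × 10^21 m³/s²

Convert to SI: r = 15 Gm = 1.5e+10 m.
For a circular orbit, gravity supplies the centripetal force, so v = √(GM / r).
v = √(2.655e+21 / 1.5e+10) m/s ≈ 4.207e+05 m/s = 420.7 km/s.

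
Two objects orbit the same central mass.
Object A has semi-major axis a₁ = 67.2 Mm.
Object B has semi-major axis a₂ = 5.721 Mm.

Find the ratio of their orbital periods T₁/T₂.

Convert to SI: a₁ = 67.2 Mm = 6.72e+07 m; a₂ = 5.721 Mm = 5.721e+06 m.
From Kepler's third law, (T₁/T₂)² = (a₁/a₂)³, so T₁/T₂ = (a₁/a₂)^(3/2).
a₁/a₂ = 6.72e+07 / 5.721e+06 = 11.7462.
T₁/T₂ = (11.7462)^(3/2) ≈ 40.26.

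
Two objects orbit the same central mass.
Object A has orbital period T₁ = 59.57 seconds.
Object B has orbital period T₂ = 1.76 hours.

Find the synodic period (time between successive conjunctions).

Convert to SI: T₂ = 1.76 hours = 6336 s.
T_syn = |T₁ · T₂ / (T₁ − T₂)|.
T_syn = |59.57 · 6336 / (59.57 − 6336)| s ≈ 60.14 s = 1.002 minutes.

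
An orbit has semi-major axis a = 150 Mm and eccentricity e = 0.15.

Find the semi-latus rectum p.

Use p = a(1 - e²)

Convert to SI: a = 150 Mm = 1.5e+08 m.
p = a (1 − e²).
p = 1.5e+08 · (1 − (0.15)²) = 1.5e+08 · 0.9775 ≈ 1.466e+08 m = 146.6 Mm.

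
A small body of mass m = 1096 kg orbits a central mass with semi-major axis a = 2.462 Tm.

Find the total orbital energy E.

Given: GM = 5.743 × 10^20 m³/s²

Convert to SI: a = 2.462 Tm = 2.462e+12 m.
E = −GMm / (2a).
E = −5.743e+20 · 1096 / (2 · 2.462e+12) J ≈ -1.278e+11 J = -127.8 GJ.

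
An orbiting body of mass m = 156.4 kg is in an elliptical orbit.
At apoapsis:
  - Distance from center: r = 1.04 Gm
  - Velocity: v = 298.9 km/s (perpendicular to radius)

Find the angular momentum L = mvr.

Convert to SI: r = 1.04 Gm = 1.04e+09 m; v = 298.9 km/s = 298900 m/s.
Since v is perpendicular to r, L = m · v · r.
L = 156.4 · 298900 · 1.04e+09 kg·m²/s ≈ 4.862e+16 kg·m²/s.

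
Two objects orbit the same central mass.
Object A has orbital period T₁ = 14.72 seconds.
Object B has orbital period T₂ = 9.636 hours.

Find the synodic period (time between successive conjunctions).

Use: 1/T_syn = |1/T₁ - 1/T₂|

Convert to SI: T₂ = 9.636 hours = 34689.6 s.
T_syn = |T₁ · T₂ / (T₁ − T₂)|.
T_syn = |14.72 · 34689.6 / (14.72 − 34689.6)| s ≈ 14.73 s = 14.73 seconds.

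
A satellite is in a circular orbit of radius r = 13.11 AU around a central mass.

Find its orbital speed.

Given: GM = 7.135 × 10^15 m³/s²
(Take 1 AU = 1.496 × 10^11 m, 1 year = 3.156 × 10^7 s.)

Convert to SI: r = 13.11 AU = 1.96126e+12 m.
For a circular orbit, gravity supplies the centripetal force, so v = √(GM / r).
v = √(7.135e+15 / 1.96126e+12) m/s ≈ 60.32 m/s = 0.01272 AU/year.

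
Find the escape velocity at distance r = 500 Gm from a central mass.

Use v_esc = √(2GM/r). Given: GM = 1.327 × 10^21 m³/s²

Convert to SI: r = 500 Gm = 5e+11 m.
Escape velocity comes from setting total energy to zero: ½v² − GM/r = 0 ⇒ v_esc = √(2GM / r).
v_esc = √(2 · 1.327e+21 / 5e+11) m/s ≈ 7.286e+04 m/s = 72.86 km/s.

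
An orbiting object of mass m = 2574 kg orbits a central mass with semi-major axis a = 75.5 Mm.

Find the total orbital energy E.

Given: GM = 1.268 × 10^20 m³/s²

Convert to SI: a = 75.5 Mm = 7.55e+07 m.
E = −GMm / (2a).
E = −1.268e+20 · 2574 / (2 · 7.55e+07) J ≈ -2.161e+15 J = -2.161 PJ.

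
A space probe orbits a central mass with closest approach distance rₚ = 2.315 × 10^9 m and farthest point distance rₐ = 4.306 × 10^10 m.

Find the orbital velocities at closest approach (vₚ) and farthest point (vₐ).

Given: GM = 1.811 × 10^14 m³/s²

Use the vis-viva equation v² = GM(2/r − 1/a) with a = (rₚ + rₐ)/2 = (2.315e+09 + 4.306e+10)/2 = 2.26875e+10 m.
vₚ = √(GM · (2/rₚ − 1/a)) = √(1.811e+14 · (2/2.315e+09 − 1/2.26875e+10)) m/s ≈ 385.3 m/s = 385.3 m/s.
vₐ = √(GM · (2/rₐ − 1/a)) = √(1.811e+14 · (2/4.306e+10 − 1/2.26875e+10)) m/s ≈ 20.72 m/s = 20.72 m/s.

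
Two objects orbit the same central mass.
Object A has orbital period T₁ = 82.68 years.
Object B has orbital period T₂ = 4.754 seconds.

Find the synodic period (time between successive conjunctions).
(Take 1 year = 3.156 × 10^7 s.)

Convert to SI: T₁ = 82.68 years = 2.60938e+09 s.
T_syn = |T₁ · T₂ / (T₁ − T₂)|.
T_syn = |2.60938e+09 · 4.754 / (2.60938e+09 − 4.754)| s ≈ 4.754 s = 4.754 seconds.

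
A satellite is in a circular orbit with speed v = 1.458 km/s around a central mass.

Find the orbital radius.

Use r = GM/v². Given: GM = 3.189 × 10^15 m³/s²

Convert to SI: v = 1.458 km/s = 1458 m/s.
For a circular orbit, v² = GM / r, so r = GM / v².
r = 3.189e+15 / (1458)² m ≈ 1.5e+09 m = 1.5 Gm.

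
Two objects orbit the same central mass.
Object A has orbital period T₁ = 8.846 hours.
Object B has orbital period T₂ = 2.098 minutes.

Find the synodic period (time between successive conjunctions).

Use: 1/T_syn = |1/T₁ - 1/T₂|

Convert to SI: T₁ = 8.846 hours = 31845.6 s; T₂ = 2.098 minutes = 125.88 s.
T_syn = |T₁ · T₂ / (T₁ − T₂)|.
T_syn = |31845.6 · 125.88 / (31845.6 − 125.88)| s ≈ 126.4 s = 2.106 minutes.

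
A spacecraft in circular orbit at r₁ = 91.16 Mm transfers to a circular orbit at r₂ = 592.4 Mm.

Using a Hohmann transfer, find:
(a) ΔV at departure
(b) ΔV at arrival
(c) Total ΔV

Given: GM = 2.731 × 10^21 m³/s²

Convert to SI: r₁ = 91.16 Mm = 9.116e+07 m; r₂ = 592.4 Mm = 5.924e+08 m.
Transfer semi-major axis: a_t = (r₁ + r₂)/2 = (9.116e+07 + 5.924e+08)/2 = 3.4178e+08 m.
Circular speeds: v₁ = √(GM/r₁) = 5.47342e+06 m/s, v₂ = √(GM/r₂) = 2.14711e+06 m/s.
Transfer speeds (vis-viva v² = GM(2/r − 1/a_t)): v₁ᵗ = 7.20598e+06 m/s, v₂ᵗ = 1.10887e+06 m/s.
(a) ΔV₁ = |v₁ᵗ − v₁| ≈ 1.733e+06 m/s = 1733 km/s.
(b) ΔV₂ = |v₂ − v₂ᵗ| ≈ 1.038e+06 m/s = 1038 km/s.
(c) ΔV_total = ΔV₁ + ΔV₂ ≈ 2.771e+06 m/s = 2771 km/s.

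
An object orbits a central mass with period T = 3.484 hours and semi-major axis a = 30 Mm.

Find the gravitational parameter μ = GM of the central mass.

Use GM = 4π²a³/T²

Convert to SI: T = 3.484 hours = 12542.4 s; a = 30 Mm = 3e+07 m.
GM = 4π² · a³ / T².
GM = 4π² · (3e+07)³ / (12542.4)² m³/s² ≈ 6.776e+15 m³/s² = 6.776 × 10^15 m³/s².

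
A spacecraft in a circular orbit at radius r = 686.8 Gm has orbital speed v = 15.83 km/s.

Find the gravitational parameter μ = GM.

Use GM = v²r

Convert to SI: r = 686.8 Gm = 6.868e+11 m; v = 15.83 km/s = 15830 m/s.
For a circular orbit v² = GM/r, so GM = v² · r.
GM = (15830)² · 6.868e+11 m³/s² ≈ 1.721e+20 m³/s² = 1.721 × 10^20 m³/s².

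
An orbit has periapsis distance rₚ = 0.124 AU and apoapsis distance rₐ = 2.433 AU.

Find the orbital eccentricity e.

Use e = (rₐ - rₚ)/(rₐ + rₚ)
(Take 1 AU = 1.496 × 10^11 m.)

Convert to SI: rₚ = 0.124 AU = 1.85504e+10 m; rₐ = 2.433 AU = 3.63977e+11 m.
e = (rₐ − rₚ) / (rₐ + rₚ).
e = (3.63977e+11 − 1.85504e+10) / (3.63977e+11 + 1.85504e+10) = 3.45426e+11 / 3.82527e+11 ≈ 0.903.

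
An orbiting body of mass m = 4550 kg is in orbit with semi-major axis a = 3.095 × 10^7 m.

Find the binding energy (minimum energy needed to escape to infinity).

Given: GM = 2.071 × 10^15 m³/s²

Total orbital energy is E = −GMm/(2a); binding energy is E_bind = −E = GMm/(2a).
E_bind = 2.071e+15 · 4550 / (2 · 3.095e+07) J ≈ 1.522e+11 J = 152.2 GJ.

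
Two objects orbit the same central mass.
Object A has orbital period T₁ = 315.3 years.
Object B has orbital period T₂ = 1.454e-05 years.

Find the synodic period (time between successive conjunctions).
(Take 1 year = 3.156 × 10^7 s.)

Convert to SI: T₁ = 315.3 years = 9.95087e+09 s; T₂ = 1.454e-05 years = 458.882 s.
T_syn = |T₁ · T₂ / (T₁ − T₂)|.
T_syn = |9.95087e+09 · 458.882 / (9.95087e+09 − 458.882)| s ≈ 458.9 s = 1.454e-05 years.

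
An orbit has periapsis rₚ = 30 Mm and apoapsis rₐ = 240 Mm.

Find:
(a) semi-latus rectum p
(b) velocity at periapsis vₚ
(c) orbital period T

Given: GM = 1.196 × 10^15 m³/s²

Convert to SI: rₚ = 30 Mm = 3e+07 m; rₐ = 240 Mm = 2.4e+08 m.
(a) From a = (rₚ + rₐ)/2 = 1.35e+08 m and e = (rₐ − rₚ)/(rₐ + rₚ) = 0.777778, p = a(1 − e²) = 1.35e+08 · (1 − (0.777778)²) ≈ 5.333e+07 m
(b) With a = (rₚ + rₐ)/2 = 1.35e+08 m, vₚ = √(GM (2/rₚ − 1/a)) = √(1.196e+15 · (2/3e+07 − 1/1.35e+08)) m/s ≈ 8419 m/s
(c) With a = (rₚ + rₐ)/2 = 1.35e+08 m, T = 2π √(a³/GM) = 2π √((1.35e+08)³/1.196e+15) s ≈ 2.85e+05 s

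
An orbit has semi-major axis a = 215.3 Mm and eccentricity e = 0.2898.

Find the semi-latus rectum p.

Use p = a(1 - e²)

Convert to SI: a = 215.3 Mm = 2.153e+08 m.
p = a (1 − e²).
p = 2.153e+08 · (1 − (0.2898)²) = 2.153e+08 · 0.916016 ≈ 1.972e+08 m = 197.2 Mm.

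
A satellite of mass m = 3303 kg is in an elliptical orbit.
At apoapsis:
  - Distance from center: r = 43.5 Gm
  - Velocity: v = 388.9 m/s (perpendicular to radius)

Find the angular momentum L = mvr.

Convert to SI: r = 43.5 Gm = 4.35e+10 m.
Since v is perpendicular to r, L = m · v · r.
L = 3303 · 388.9 · 4.35e+10 kg·m²/s ≈ 5.588e+16 kg·m²/s.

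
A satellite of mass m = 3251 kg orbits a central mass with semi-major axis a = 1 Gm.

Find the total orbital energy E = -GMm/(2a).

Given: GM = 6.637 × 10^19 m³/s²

Convert to SI: a = 1 Gm = 1e+09 m.
E = −GMm / (2a).
E = −6.637e+19 · 3251 / (2 · 1e+09) J ≈ -1.079e+14 J = -107.9 TJ.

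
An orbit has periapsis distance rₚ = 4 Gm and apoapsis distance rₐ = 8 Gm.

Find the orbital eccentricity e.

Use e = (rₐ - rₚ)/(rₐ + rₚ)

Convert to SI: rₚ = 4 Gm = 4e+09 m; rₐ = 8 Gm = 8e+09 m.
e = (rₐ − rₚ) / (rₐ + rₚ).
e = (8e+09 − 4e+09) / (8e+09 + 4e+09) = 4e+09 / 1.2e+10 ≈ 0.3333.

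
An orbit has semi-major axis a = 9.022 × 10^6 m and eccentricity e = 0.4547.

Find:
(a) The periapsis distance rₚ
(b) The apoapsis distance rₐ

(a) rₚ = a(1 − e) = 9.022e+06 · (1 − 0.4547) = 9.022e+06 · 0.5453 ≈ 4.92e+06 m = 4.92 × 10^6 m.
(b) rₐ = a(1 + e) = 9.022e+06 · (1 + 0.4547) = 9.022e+06 · 1.4547 ≈ 1.312e+07 m = 1.312 × 10^7 m.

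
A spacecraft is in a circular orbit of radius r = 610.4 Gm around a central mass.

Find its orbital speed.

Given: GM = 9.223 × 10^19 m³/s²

Convert to SI: r = 610.4 Gm = 6.104e+11 m.
For a circular orbit, gravity supplies the centripetal force, so v = √(GM / r).
v = √(9.223e+19 / 6.104e+11) m/s ≈ 1.229e+04 m/s = 12.29 km/s.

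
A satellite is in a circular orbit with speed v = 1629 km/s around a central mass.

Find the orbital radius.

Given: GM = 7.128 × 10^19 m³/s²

Convert to SI: v = 1629 km/s = 1.629e+06 m/s.
For a circular orbit, v² = GM / r, so r = GM / v².
r = 7.128e+19 / (1.629e+06)² m ≈ 2.686e+07 m = 26.86 Mm.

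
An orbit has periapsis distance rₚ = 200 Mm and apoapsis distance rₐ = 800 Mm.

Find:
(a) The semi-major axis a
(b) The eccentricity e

Convert to SI: rₚ = 200 Mm = 2e+08 m; rₐ = 800 Mm = 8e+08 m.
(a) a = (rₚ + rₐ) / 2 = (2e+08 + 8e+08) / 2 ≈ 5e+08 m = 500 Mm.
(b) e = (rₐ − rₚ) / (rₐ + rₚ) = (8e+08 − 2e+08) / (8e+08 + 2e+08) ≈ 0.6.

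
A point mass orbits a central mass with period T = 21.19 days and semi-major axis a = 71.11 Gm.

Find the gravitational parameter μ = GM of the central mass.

Convert to SI: T = 21.19 days = 1.83082e+06 s; a = 71.11 Gm = 7.111e+10 m.
GM = 4π² · a³ / T².
GM = 4π² · (7.111e+10)³ / (1.83082e+06)² m³/s² ≈ 4.235e+21 m³/s² = 4.235 × 10^21 m³/s².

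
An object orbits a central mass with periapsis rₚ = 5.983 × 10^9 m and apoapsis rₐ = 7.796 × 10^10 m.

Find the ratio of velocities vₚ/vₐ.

Conservation of angular momentum gives rₚvₚ = rₐvₐ, so vₚ/vₐ = rₐ/rₚ.
vₚ/vₐ = 7.796e+10 / 5.983e+09 ≈ 13.03.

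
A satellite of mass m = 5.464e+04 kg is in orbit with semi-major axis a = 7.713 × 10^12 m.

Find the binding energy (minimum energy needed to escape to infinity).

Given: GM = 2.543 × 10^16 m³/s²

Total orbital energy is E = −GMm/(2a); binding energy is E_bind = −E = GMm/(2a).
E_bind = 2.543e+16 · 5.464e+04 / (2 · 7.713e+12) J ≈ 9.007e+07 J = 90.07 MJ.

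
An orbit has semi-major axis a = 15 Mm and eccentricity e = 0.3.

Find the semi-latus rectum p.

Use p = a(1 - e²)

Convert to SI: a = 15 Mm = 1.5e+07 m.
p = a (1 − e²).
p = 1.5e+07 · (1 − (0.3)²) = 1.5e+07 · 0.91 ≈ 1.365e+07 m = 13.65 Mm.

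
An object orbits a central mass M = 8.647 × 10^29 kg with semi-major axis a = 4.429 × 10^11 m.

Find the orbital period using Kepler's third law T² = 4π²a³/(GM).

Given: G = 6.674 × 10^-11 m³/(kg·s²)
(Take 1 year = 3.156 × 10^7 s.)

GM = G · M = 6.674e-11 · 8.647e+29 = 5.77101e+19 m³/s².
Kepler's third law: T = 2π √(a³ / GM).
Substituting a = 4.429e+11 m and GM = 5.77101e+19 m³/s²:
T = 2π √((4.429e+11)³ / 5.77101e+19) s
T ≈ 2.438e+08 s = 7.725 years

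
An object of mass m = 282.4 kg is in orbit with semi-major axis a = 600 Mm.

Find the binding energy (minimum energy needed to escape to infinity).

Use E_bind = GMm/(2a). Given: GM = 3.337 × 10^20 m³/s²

Convert to SI: a = 600 Mm = 6e+08 m.
Total orbital energy is E = −GMm/(2a); binding energy is E_bind = −E = GMm/(2a).
E_bind = 3.337e+20 · 282.4 / (2 · 6e+08) J ≈ 7.853e+13 J = 78.53 TJ.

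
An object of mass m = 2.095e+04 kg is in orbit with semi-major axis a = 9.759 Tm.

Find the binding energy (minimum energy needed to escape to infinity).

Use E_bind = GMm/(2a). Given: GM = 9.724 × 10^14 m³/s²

Convert to SI: a = 9.759 Tm = 9.759e+12 m.
Total orbital energy is E = −GMm/(2a); binding energy is E_bind = −E = GMm/(2a).
E_bind = 9.724e+14 · 2.095e+04 / (2 · 9.759e+12) J ≈ 1.044e+06 J = 1.044 MJ.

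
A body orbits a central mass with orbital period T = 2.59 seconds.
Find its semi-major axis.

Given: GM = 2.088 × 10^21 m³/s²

Invert Kepler's third law: a = (GM · T² / (4π²))^(1/3).
Substituting T = 2.59 s and GM = 2.088e+21 m³/s²:
a = (2.088e+21 · (2.59)² / (4π²))^(1/3) m
a ≈ 7.079e+06 m = 7.079 Mm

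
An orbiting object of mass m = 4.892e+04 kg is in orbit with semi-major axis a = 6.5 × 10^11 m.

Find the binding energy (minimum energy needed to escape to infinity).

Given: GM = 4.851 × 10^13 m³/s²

Total orbital energy is E = −GMm/(2a); binding energy is E_bind = −E = GMm/(2a).
E_bind = 4.851e+13 · 4.892e+04 / (2 · 6.5e+11) J ≈ 1.825e+06 J = 1.825 MJ.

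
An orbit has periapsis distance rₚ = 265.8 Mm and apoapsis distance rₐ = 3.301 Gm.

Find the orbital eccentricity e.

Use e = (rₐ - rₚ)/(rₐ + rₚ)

Convert to SI: rₚ = 265.8 Mm = 2.658e+08 m; rₐ = 3.301 Gm = 3.301e+09 m.
e = (rₐ − rₚ) / (rₐ + rₚ).
e = (3.301e+09 − 2.658e+08) / (3.301e+09 + 2.658e+08) = 3.0352e+09 / 3.5668e+09 ≈ 0.851.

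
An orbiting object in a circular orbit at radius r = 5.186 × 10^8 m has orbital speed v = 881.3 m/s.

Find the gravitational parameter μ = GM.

For a circular orbit v² = GM/r, so GM = v² · r.
GM = (881.3)² · 5.186e+08 m³/s² ≈ 4.028e+14 m³/s² = 4.028 × 10^14 m³/s².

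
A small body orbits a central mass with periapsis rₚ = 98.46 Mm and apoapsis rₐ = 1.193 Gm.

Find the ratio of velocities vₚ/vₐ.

Convert to SI: rₚ = 98.46 Mm = 9.846e+07 m; rₐ = 1.193 Gm = 1.193e+09 m.
Conservation of angular momentum gives rₚvₚ = rₐvₐ, so vₚ/vₐ = rₐ/rₚ.
vₚ/vₐ = 1.193e+09 / 9.846e+07 ≈ 12.12.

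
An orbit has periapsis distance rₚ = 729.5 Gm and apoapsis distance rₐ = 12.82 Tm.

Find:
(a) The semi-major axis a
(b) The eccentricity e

Convert to SI: rₚ = 729.5 Gm = 7.295e+11 m; rₐ = 12.82 Tm = 1.282e+13 m.
(a) a = (rₚ + rₐ) / 2 = (7.295e+11 + 1.282e+13) / 2 ≈ 6.775e+12 m = 6.775 Tm.
(b) e = (rₐ − rₚ) / (rₐ + rₚ) = (1.282e+13 − 7.295e+11) / (1.282e+13 + 7.295e+11) ≈ 0.8923.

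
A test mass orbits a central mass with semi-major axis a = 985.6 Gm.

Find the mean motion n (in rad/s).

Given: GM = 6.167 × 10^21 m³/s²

Convert to SI: a = 985.6 Gm = 9.856e+11 m.
n = √(GM / a³).
n = √(6.167e+21 / (9.856e+11)³) rad/s ≈ 8.026e-08 rad/s.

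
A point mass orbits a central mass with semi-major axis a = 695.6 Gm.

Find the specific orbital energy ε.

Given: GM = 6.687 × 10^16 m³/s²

Convert to SI: a = 695.6 Gm = 6.956e+11 m.
ε = −GM / (2a).
ε = −6.687e+16 / (2 · 6.956e+11) J/kg ≈ -4.807e+04 J/kg = -48.07 kJ/kg.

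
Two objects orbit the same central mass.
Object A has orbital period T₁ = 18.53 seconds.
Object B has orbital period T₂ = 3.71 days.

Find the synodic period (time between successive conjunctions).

Convert to SI: T₂ = 3.71 days = 320544 s.
T_syn = |T₁ · T₂ / (T₁ − T₂)|.
T_syn = |18.53 · 320544 / (18.53 − 320544)| s ≈ 18.53 s = 18.53 seconds.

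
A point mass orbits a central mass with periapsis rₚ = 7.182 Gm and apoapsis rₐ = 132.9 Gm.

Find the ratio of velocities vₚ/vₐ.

Convert to SI: rₚ = 7.182 Gm = 7.182e+09 m; rₐ = 132.9 Gm = 1.329e+11 m.
Conservation of angular momentum gives rₚvₚ = rₐvₐ, so vₚ/vₐ = rₐ/rₚ.
vₚ/vₐ = 1.329e+11 / 7.182e+09 ≈ 18.5.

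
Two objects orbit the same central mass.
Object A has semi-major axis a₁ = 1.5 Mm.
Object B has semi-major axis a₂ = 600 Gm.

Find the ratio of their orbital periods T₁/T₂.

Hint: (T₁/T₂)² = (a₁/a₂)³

Convert to SI: a₁ = 1.5 Mm = 1.5e+06 m; a₂ = 600 Gm = 6e+11 m.
From Kepler's third law, (T₁/T₂)² = (a₁/a₂)³, so T₁/T₂ = (a₁/a₂)^(3/2).
a₁/a₂ = 1.5e+06 / 6e+11 = 2.5e-06.
T₁/T₂ = (2.5e-06)^(3/2) ≈ 3.953e-09.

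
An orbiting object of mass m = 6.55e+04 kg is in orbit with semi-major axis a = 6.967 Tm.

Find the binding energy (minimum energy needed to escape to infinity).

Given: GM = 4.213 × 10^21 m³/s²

Convert to SI: a = 6.967 Tm = 6.967e+12 m.
Total orbital energy is E = −GMm/(2a); binding energy is E_bind = −E = GMm/(2a).
E_bind = 4.213e+21 · 6.55e+04 / (2 · 6.967e+12) J ≈ 1.98e+13 J = 19.8 TJ.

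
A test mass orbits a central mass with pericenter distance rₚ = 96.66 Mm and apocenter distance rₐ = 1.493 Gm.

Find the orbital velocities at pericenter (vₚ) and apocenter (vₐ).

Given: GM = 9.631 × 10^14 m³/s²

Convert to SI: rₚ = 96.66 Mm = 9.666e+07 m; rₐ = 1.493 Gm = 1.493e+09 m.
Use the vis-viva equation v² = GM(2/r − 1/a) with a = (rₚ + rₐ)/2 = (9.666e+07 + 1.493e+09)/2 = 7.9483e+08 m.
vₚ = √(GM · (2/rₚ − 1/a)) = √(9.631e+14 · (2/9.666e+07 − 1/7.9483e+08)) m/s ≈ 4326 m/s = 4.326 km/s.
vₐ = √(GM · (2/rₐ − 1/a)) = √(9.631e+14 · (2/1.493e+09 − 1/7.9483e+08)) m/s ≈ 280.1 m/s = 280.1 m/s.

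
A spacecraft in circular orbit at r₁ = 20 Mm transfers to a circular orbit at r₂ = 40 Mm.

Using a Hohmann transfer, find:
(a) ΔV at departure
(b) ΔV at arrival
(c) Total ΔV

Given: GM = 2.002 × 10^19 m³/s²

Convert to SI: r₁ = 20 Mm = 2e+07 m; r₂ = 40 Mm = 4e+07 m.
Transfer semi-major axis: a_t = (r₁ + r₂)/2 = (2e+07 + 4e+07)/2 = 3e+07 m.
Circular speeds: v₁ = √(GM/r₁) = 1.0005e+06 m/s, v₂ = √(GM/r₂) = 707460 m/s.
Transfer speeds (vis-viva v² = GM(2/r − 1/a_t)): v₁ᵗ = 1.15528e+06 m/s, v₂ᵗ = 577639 m/s.
(a) ΔV₁ = |v₁ᵗ − v₁| ≈ 1.548e+05 m/s = 154.8 km/s.
(b) ΔV₂ = |v₂ − v₂ᵗ| ≈ 1.298e+05 m/s = 129.8 km/s.
(c) ΔV_total = ΔV₁ + ΔV₂ ≈ 2.846e+05 m/s = 284.6 km/s.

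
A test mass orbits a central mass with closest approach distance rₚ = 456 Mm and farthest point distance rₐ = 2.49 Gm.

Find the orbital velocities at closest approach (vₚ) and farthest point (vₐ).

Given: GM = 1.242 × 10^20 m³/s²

Convert to SI: rₚ = 456 Mm = 4.56e+08 m; rₐ = 2.49 Gm = 2.49e+09 m.
Use the vis-viva equation v² = GM(2/r − 1/a) with a = (rₚ + rₐ)/2 = (4.56e+08 + 2.49e+09)/2 = 1.473e+09 m.
vₚ = √(GM · (2/rₚ − 1/a)) = √(1.242e+20 · (2/4.56e+08 − 1/1.473e+09)) m/s ≈ 6.785e+05 m/s = 678.5 km/s.
vₐ = √(GM · (2/rₐ − 1/a)) = √(1.242e+20 · (2/2.49e+09 − 1/1.473e+09)) m/s ≈ 1.243e+05 m/s = 124.3 km/s.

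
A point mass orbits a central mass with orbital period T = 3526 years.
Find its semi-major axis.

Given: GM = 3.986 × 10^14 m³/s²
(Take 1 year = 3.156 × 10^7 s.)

Convert to SI: T = 3526 years = 1.11281e+11 s.
Invert Kepler's third law: a = (GM · T² / (4π²))^(1/3).
Substituting T = 1.11281e+11 s and GM = 3.986e+14 m³/s²:
a = (3.986e+14 · (1.11281e+11)² / (4π²))^(1/3) m
a ≈ 5e+11 m = 500 Gm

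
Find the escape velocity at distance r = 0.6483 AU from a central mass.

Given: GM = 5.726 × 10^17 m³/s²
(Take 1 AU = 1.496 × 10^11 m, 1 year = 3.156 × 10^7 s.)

Convert to SI: r = 0.6483 AU = 9.69857e+10 m.
Escape velocity comes from setting total energy to zero: ½v² − GM/r = 0 ⇒ v_esc = √(2GM / r).
v_esc = √(2 · 5.726e+17 / 9.69857e+10) m/s ≈ 3436 m/s = 0.7249 AU/year.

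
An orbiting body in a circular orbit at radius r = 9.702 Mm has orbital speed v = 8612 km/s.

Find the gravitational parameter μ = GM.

Convert to SI: r = 9.702 Mm = 9.702e+06 m; v = 8612 km/s = 8.612e+06 m/s.
For a circular orbit v² = GM/r, so GM = v² · r.
GM = (8.612e+06)² · 9.702e+06 m³/s² ≈ 7.196e+20 m³/s² = 7.196 × 10^20 m³/s².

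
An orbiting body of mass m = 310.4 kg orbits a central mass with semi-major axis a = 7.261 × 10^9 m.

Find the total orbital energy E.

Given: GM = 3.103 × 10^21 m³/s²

E = −GMm / (2a).
E = −3.103e+21 · 310.4 / (2 · 7.261e+09) J ≈ -6.632e+13 J = -66.32 TJ.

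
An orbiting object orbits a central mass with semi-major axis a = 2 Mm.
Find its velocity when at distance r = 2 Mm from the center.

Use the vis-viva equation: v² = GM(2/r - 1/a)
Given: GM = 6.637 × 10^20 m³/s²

Convert to SI: a = 2 Mm = 2e+06 m; r = 2 Mm = 2e+06 m.
Vis-viva: v = √(GM · (2/r − 1/a)).
2/r − 1/a = 2/2e+06 − 1/2e+06 = 5e-07 m⁻¹.
v = √(6.637e+20 · 5e-07) m/s ≈ 1.822e+07 m/s = 1.822e+04 km/s.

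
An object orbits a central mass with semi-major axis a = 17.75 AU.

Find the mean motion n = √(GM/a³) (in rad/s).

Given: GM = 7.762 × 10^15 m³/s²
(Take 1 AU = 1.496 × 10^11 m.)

Convert to SI: a = 17.75 AU = 2.6554e+12 m.
n = √(GM / a³).
n = √(7.762e+15 / (2.6554e+12)³) rad/s ≈ 2.036e-11 rad/s.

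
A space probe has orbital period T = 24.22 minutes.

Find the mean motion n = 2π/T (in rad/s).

Convert to SI: T = 24.22 minutes = 1453.2 s.
n = 2π / T.
n = 2π / 1453.2 s ≈ 0.004324 rad/s.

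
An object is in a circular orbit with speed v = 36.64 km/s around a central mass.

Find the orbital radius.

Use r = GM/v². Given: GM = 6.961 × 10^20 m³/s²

Convert to SI: v = 36.64 km/s = 36640 m/s.
For a circular orbit, v² = GM / r, so r = GM / v².
r = 6.961e+20 / (36640)² m ≈ 5.185e+11 m = 5.185 × 10^11 m.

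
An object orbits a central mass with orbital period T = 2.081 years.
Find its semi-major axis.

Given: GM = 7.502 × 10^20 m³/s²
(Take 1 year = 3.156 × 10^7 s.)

Convert to SI: T = 2.081 years = 6.56764e+07 s.
Invert Kepler's third law: a = (GM · T² / (4π²))^(1/3).
Substituting T = 6.56764e+07 s and GM = 7.502e+20 m³/s²:
a = (7.502e+20 · (6.56764e+07)² / (4π²))^(1/3) m
a ≈ 4.344e+11 m = 434.4 Gm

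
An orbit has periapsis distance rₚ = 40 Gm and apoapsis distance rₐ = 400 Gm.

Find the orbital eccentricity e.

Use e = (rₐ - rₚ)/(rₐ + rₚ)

Convert to SI: rₚ = 40 Gm = 4e+10 m; rₐ = 400 Gm = 4e+11 m.
e = (rₐ − rₚ) / (rₐ + rₚ).
e = (4e+11 − 4e+10) / (4e+11 + 4e+10) = 3.6e+11 / 4.4e+11 ≈ 0.8182.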